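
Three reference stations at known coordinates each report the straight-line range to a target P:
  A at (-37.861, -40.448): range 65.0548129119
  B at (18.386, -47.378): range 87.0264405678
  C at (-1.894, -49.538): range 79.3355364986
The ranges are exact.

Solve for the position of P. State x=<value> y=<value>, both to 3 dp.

x=-31.043 y=24.249

eq1: (x + 37.861)² + (y + 40.448)² = 65.0548129119²
eq2: (x − 18.386)² + (y + 47.378)² = 87.0264405678²
eq3: (x + 1.894)² + (y + 49.538)² = 79.3355364986²
eq1−eq2, eq1−eq3 (x²,y² cancel):
  112.494·x − 13.860·y = -3828.248820
  71.934·x − 18.180·y = -2673.894014
det = 112.494·-18.180 − -13.860·71.934 = -1048.135680
x = (-3828.248820·-18.180 − -13.860·-2673.894014) / -1048.135680 = -31.043111
y = (112.494·-2673.894014 − -3828.248820·71.934) / -1048.135680 = 24.248562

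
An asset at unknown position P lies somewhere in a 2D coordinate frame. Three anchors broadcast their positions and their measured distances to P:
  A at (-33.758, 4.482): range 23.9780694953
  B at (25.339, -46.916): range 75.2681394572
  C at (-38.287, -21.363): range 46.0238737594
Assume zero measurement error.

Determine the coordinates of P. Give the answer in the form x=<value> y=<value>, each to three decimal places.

x=-13.614 y=17.489

eq1: (x + 33.758)² + (y − 4.482)² = 23.9780694953²
eq2: (x − 25.339)² + (y + 46.916)² = 75.2681394572²
eq3: (x + 38.287)² + (y + 21.363)² = 46.0238737594²
eq3−eq1, eq3−eq2 (x²,y² cancel):
  9.058·x + 51.690·y = 780.667889
  127.252·x − 51.106·y = -2626.192023
det = 9.058·-51.106 − 51.690·127.252 = -7040.574028
x = (780.667889·-51.106 − 51.690·-2626.192023) / -7040.574028 = -13.614096
y = (9.058·-2626.192023 − 780.667889·127.252) / -7040.574028 = 17.488574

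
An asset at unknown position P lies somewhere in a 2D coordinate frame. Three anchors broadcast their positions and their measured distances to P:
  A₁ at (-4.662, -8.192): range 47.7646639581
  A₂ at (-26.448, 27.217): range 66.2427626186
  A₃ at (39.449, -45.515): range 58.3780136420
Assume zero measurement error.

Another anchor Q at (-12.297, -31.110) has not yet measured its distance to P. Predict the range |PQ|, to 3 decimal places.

eq1: (x + 4.662)² + (y + 8.192)² = 47.7646639581²
eq2: (x + 26.448)² + (y − 27.217)² = 66.2427626186²
eq3: (x − 39.449)² + (y + 45.515)² = 58.3780136420²
eq3−eq2, eq3−eq1 (x²,y² cancel):
  -131.794·x + 145.464·y = -3167.688156
  -88.222·x + 74.646·y = -2412.466364
det = -131.794·74.646 − 145.464·-88.222 = 2995.230084
x = (-3167.688156·74.646 − 145.464·-2412.466364) / 2995.230084 = 38.218018
y = (-131.794·-2412.466364 − -3167.688156·-88.222) / 2995.230084 = 12.850034
|P − Q| = √((38.218018 − -12.297)² + (12.850034 − -31.110)²) = 66.964555

66.965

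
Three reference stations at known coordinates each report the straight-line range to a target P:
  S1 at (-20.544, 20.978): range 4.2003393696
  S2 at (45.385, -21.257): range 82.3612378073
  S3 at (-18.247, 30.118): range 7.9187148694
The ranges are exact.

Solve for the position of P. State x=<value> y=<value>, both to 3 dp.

eq1: (x + 20.544)² + (y − 20.978)² = 4.2003393696²
eq2: (x − 45.385)² + (y + 21.257)² = 82.3612378073²
eq3: (x + 18.247)² + (y − 30.118)² = 7.9187148694²
eq3−eq2, eq3−eq1 (x²,y² cancel):
  127.264·x − 102.750·y = -5449.056107
  -4.594·x − 18.280·y = -332.851319
det = 127.264·-18.280 − -102.750·-4.594 = -2798.419420
x = (-5449.056107·-18.280 − -102.750·-332.851319) / -2798.419420 = -23.373291
y = (127.264·-332.851319 − -5449.056107·-4.594) / -2798.419420 = 24.082507

x=-23.373 y=24.083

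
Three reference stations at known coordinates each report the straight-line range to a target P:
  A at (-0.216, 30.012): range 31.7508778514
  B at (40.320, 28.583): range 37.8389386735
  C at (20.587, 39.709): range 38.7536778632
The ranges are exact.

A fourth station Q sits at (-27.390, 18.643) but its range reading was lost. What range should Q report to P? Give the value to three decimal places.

eq1: (x + 0.216)² + (y − 30.012)² = 31.7508778514²
eq2: (x − 40.320)² + (y − 28.583)² = 37.8389386735²
eq3: (x − 20.587)² + (y − 39.709)² = 38.7536778632²
eq3−eq1, eq3−eq2 (x²,y² cancel):
  -41.606·x − 19.394·y = -606.133146
  39.466·x − 22.252·y = 512.123307
det = -41.606·-22.252 − -19.394·39.466 = 1691.220316
x = (-606.133146·-22.252 − -19.394·512.123307) / 1691.220316 = 13.847867
y = (-41.606·512.123307 − -606.133146·39.466) / 1691.220316 = 1.545776
|P − Q| = √((13.847867 − -27.390)² + (1.545776 − 18.643)²) = 44.641648

44.642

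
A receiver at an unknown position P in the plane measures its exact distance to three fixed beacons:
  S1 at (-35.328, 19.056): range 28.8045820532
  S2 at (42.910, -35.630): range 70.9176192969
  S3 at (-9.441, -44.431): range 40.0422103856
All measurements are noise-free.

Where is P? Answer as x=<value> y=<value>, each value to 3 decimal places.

x=-21.657 y=-6.298

eq1: (x + 35.328)² + (y − 19.056)² = 28.8045820532²
eq2: (x − 42.910)² + (y + 35.630)² = 70.9176192969²
eq3: (x + 9.441)² + (y + 44.431)² = 40.0422103856²
eq2−eq1, eq2−eq3 (x²,y² cancel):
  -156.476·x + 109.372·y = 2700.038499
  -104.702·x − 17.602·y = 2378.411356
det = -156.476·-17.602 − 109.372·-104.702 = 14205.757696
x = (2700.038499·-17.602 − 109.372·2378.411356) / 14205.757696 = -21.657253
y = (-156.476·2378.411356 − 2700.038499·-104.702) / 14205.757696 = -6.297789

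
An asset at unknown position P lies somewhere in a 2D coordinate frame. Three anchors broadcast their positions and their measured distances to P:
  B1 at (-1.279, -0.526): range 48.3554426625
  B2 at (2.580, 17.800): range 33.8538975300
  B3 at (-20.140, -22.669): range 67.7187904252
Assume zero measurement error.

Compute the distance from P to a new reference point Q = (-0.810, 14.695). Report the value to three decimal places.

34.634

eq1: (x + 1.279)² + (y + 0.526)² = 48.3554426625²
eq2: (x − 2.580)² + (y − 17.800)² = 33.8538975300²
eq3: (x + 20.140)² + (y + 22.669)² = 67.7187904252²
eq3−eq2, eq3−eq1 (x²,y² cancel):
  45.440·x + 80.938·y = 2843.741438
  37.722·x + 44.286·y = 1329.995098
det = 45.440·44.286 − 80.938·37.722 = -1040.787396
x = (2843.741438·44.286 − 80.938·1329.995098) / -1040.787396 = -17.573993
y = (45.440·1329.995098 − 2843.741438·37.722) / -1040.787396 = 45.001157
|P − Q| = √((-17.573993 − -0.810)² + (45.001157 − 14.695)²) = 34.633721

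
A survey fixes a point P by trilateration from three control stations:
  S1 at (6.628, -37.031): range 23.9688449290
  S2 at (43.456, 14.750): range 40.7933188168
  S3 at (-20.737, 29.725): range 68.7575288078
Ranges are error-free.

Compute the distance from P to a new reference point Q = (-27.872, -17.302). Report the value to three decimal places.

eq1: (x − 6.628)² + (y + 37.031)² = 23.9688449290²
eq2: (x − 43.456)² + (y − 14.750)² = 40.7933188168²
eq3: (x + 20.737)² + (y − 29.725)² = 68.7575288078²
eq2−eq1, eq2−eq3 (x²,y² cancel):
  -73.656·x − 103.562·y = 398.828242
  -128.386·x + 29.950·y = -3855.890550
det = -73.656·29.950 − -103.562·-128.386 = -15501.908132
x = (398.828242·29.950 − -103.562·-3855.890550) / -15501.908132 = 24.989106
y = (-73.656·-3855.890550 − 398.828242·-128.386) / -15501.908132 = -21.624011
|P − Q| = √((24.989106 − -27.872)² + (-21.624011 − -17.302)²) = 53.037499

53.037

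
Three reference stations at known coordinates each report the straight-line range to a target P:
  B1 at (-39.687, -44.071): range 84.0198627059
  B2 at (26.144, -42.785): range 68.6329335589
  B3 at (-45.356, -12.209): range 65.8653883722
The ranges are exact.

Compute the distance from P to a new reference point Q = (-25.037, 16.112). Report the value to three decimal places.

eq1: (x + 39.687)² + (y + 44.071)² = 84.0198627059²
eq2: (x − 26.144)² + (y + 42.785)² = 68.6329335589²
eq3: (x + 45.356)² + (y + 12.209)² = 65.8653883722²
eq3−eq2, eq3−eq1 (x²,y² cancel):
  143.000·x − 61.152·y = -64.391639
  11.338·x − 63.724·y = -1410.003351
det = 143.000·-63.724 − -61.152·11.338 = -8419.190624
x = (-64.391639·-63.724 − -61.152·-1410.003351) / -8419.190624 = 9.754053
y = (143.000·-1410.003351 − -64.391639·11.338) / -8419.190624 = 23.862200
|P − Q| = √((9.754053 − -25.037)² + (23.862200 − 16.112)²) = 35.643835

35.644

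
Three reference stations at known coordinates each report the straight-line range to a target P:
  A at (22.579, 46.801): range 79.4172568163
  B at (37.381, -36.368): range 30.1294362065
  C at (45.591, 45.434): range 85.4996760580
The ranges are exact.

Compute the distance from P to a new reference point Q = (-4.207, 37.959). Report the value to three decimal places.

eq1: (x − 22.579)² + (y − 46.801)² = 79.4172568163²
eq2: (x − 37.381)² + (y + 36.368)² = 30.1294362065²
eq3: (x − 45.591)² + (y − 45.434)² = 85.4996760580²
eq1−eq3, eq1−eq2 (x²,y² cancel):
  46.024·x − 2.734·y = 439.548869
  29.604·x − 166.338·y = 5419.143497
det = 46.024·-166.338 − -2.734·29.604 = -7574.602776
x = (439.548869·-166.338 − -2.734·5419.143497) / -7574.602776 = 7.696475
y = (46.024·5419.143497 − 439.548869·29.604) / -7574.602776 = -31.209327
|P − Q| = √((7.696475 − -4.207)² + (-31.209327 − 37.959)²) = 70.185114

70.185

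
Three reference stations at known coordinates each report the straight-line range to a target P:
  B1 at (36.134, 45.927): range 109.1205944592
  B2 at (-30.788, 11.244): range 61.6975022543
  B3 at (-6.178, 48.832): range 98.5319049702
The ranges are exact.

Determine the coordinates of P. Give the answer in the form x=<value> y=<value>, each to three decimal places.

x=-17.624 y=-49.033

eq1: (x − 36.134)² + (y − 45.927)² = 109.1205944592²
eq2: (x + 30.788)² + (y − 11.244)² = 61.6975022543²
eq3: (x + 6.178)² + (y − 48.832)² = 98.5319049702²
eq2−eq1, eq2−eq3 (x²,y² cancel):
  133.844·x + 69.366·y = -5760.095546
  49.220·x + 75.176·y = -4553.551085
det = 133.844·75.176 − 69.366·49.220 = 6647.662024
x = (-5760.095546·75.176 − 69.366·-4553.551085) / 6647.662024 = -17.624139
y = (133.844·-4553.551085 − -5760.095546·49.220) / 6647.662024 = -49.032816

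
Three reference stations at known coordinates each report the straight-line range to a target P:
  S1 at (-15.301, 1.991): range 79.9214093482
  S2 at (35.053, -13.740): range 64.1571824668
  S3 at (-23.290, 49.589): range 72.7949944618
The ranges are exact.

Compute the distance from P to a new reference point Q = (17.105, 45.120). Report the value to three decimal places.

32.600

eq1: (x + 15.301)² + (y − 1.991)² = 79.9214093482²
eq2: (x − 35.053)² + (y + 13.740)² = 64.1571824668²
eq3: (x + 23.290)² + (y − 49.589)² = 72.7949944618²
eq3−eq1, eq3−eq2 (x²,y² cancel):
  15.978·x − 95.196·y = -3851.728792
  116.686·x − 126.658·y = -401.025455
det = 15.978·-126.658 − -95.196·116.686 = 9084.298932
x = (-3851.728792·-126.658 − -95.196·-401.025455) / 9084.298932 = 49.500380
y = (15.978·-401.025455 − -3851.728792·116.686) / 9084.298932 = 48.769338
|P − Q| = √((49.500380 − 17.105)² + (48.769338 − 45.120)²) = 32.600280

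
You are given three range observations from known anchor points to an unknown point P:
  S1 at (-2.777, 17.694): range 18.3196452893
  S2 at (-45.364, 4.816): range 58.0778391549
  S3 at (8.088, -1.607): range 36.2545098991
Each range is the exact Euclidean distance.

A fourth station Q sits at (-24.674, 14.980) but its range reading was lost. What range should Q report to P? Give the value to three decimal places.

eq1: (x + 2.777)² + (y − 17.694)² = 18.3196452893²
eq2: (x + 45.364)² + (y − 4.816)² = 58.0778391549²
eq3: (x − 8.088)² + (y + 1.607)² = 36.2545098991²
eq1−eq2, eq1−eq3 (x²,y² cancel):
  -85.174·x − 25.756·y = -1277.129010
  21.730·x − 38.602·y = -1231.571256
det = -85.174·-38.602 − -25.756·21.730 = 3847.564628
x = (-1277.129010·-38.602 − -25.756·-1231.571256) / 3847.564628 = 4.568964
y = (-85.174·-1231.571256 − -1277.129010·21.730) / 3847.564628 = 34.476319
|P − Q| = √((4.568964 − -24.674)² + (34.476319 − 14.980)²) = 35.146229

35.146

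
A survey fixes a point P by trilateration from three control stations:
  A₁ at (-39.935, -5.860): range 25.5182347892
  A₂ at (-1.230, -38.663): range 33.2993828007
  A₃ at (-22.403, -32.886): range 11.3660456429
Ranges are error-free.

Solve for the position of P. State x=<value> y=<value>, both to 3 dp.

x=-33.529 y=-30.561

eq1: (x + 39.935)² + (y + 5.860)² = 25.5182347892²
eq2: (x + 1.230)² + (y + 38.663)² = 33.2993828007²
eq3: (x + 22.403)² + (y + 32.886)² = 11.3660456429²
eq1−eq3, eq1−eq2 (x²,y² cancel):
  35.064·x − 54.052·y = 476.232893
  77.410·x − 65.606·y = -590.471944
det = 35.064·-65.606 − -54.052·77.410 = 1883.756536
x = (476.232893·-65.606 − -54.052·-590.471944) / 1883.756536 = -33.528709
y = (35.064·-590.471944 − 476.232893·77.410) / 1883.756536 = -30.561007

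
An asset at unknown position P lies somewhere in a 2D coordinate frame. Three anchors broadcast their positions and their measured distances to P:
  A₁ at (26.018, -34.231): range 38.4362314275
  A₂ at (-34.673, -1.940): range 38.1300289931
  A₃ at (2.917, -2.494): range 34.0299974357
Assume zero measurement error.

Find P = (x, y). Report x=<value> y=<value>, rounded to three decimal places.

eq1: (x − 26.018)² + (y + 34.231)² = 38.4362314275²
eq2: (x + 34.673)² + (y + 1.940)² = 38.1300289931²
eq3: (x − 2.917)² + (y + 2.494)² = 34.0299974357²
eq1−eq3, eq1−eq2 (x²,y² cancel):
  -46.202·x + 63.474·y = -1514.665599
  -121.382·x + 64.582·y = -619.272381
det = -46.202·64.582 − 63.474·-121.382 = 4720.783504
x = (-1514.665599·64.582 − 63.474·-619.272381) / 4720.783504 = -12.394646
y = (-46.202·-619.272381 − -1514.665599·-121.382) / 4720.783504 = -32.884693

x=-12.395 y=-32.885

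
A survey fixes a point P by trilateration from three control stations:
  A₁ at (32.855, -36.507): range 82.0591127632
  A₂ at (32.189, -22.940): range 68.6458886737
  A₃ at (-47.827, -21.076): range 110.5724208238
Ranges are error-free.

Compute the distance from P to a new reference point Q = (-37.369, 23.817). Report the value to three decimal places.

80.937

eq1: (x − 32.855)² + (y + 36.507)² = 82.0591127632²
eq2: (x − 32.189)² + (y + 22.940)² = 68.6458886737²
eq3: (x + 47.827)² + (y + 21.076)² = 110.5724208238²
eq2−eq1, eq2−eq3 (x²,y² cancel):
  1.332·x − 27.134·y = -1171.603203
  -160.032·x + 3.728·y = -6344.757831
det = 1.332·3.728 − -27.134·-160.032 = -4337.342592
x = (-1171.603203·3.728 − -27.134·-6344.757831) / -4337.342592 = 40.699205
y = (1.332·-6344.757831 − -1171.603203·-160.032) / -4337.342592 = 45.176330
|P − Q| = √((40.699205 − -37.369)² + (45.176330 − 23.817)²) = 80.937418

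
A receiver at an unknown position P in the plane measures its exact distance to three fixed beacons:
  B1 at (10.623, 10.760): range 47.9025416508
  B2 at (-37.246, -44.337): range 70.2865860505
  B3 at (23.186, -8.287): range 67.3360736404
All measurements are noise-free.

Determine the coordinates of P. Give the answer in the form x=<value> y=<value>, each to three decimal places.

x=-34.821 y=25.908

eq1: (x − 10.623)² + (y − 10.760)² = 47.9025416508²
eq2: (x + 37.246)² + (y + 44.337)² = 70.2865860505²
eq3: (x − 23.186)² + (y + 8.287)² = 67.3360736404²
eq2−eq3, eq2−eq1 (x²,y² cancel):
  120.864·x + 72.100·y = -2340.711755
  95.738·x + 110.194·y = -478.857674
det = 120.864·110.194 − 72.100·95.738 = 6415.777816
x = (-2340.711755·110.194 − 72.100·-478.857674) / 6415.777816 = -34.821460
y = (120.864·-478.857674 − -2340.711755·95.738) / 6415.777816 = 25.907756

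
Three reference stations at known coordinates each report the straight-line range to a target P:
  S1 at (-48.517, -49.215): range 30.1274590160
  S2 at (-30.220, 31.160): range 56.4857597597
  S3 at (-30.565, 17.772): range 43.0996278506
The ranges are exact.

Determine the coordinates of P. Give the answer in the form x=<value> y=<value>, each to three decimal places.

eq1: (x + 48.517)² + (y + 49.215)² = 30.1274590160²
eq2: (x + 30.220)² + (y − 31.160)² = 56.4857597597²
eq3: (x + 30.565)² + (y − 17.772)² = 43.0996278506²
eq1−eq2, eq1−eq3 (x²,y² cancel):
  36.594·x + 160.750·y = -5174.798783
  35.904·x + 133.974·y = -4475.866439
det = 36.594·133.974 − 160.750·35.904 = -868.923444
x = (-5174.798783·133.974 − 160.750·-4475.866439) / -868.923444 = -30.160353
y = (36.594·-4475.866439 − -5174.798783·35.904) / -868.923444 = -25.325728

x=-30.160 y=-25.326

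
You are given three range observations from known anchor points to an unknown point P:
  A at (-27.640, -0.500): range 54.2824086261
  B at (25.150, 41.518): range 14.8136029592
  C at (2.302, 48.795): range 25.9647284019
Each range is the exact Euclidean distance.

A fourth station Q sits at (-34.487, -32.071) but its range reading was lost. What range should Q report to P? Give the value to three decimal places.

eq1: (x + 27.640)² + (y + 0.500)² = 54.2824086261²
eq2: (x − 25.150)² + (y − 41.518)² = 14.8136029592²
eq3: (x − 2.302)² + (y − 48.795)² = 25.9647284019²
eq3−eq1, eq3−eq2 (x²,y² cancel):
  -59.884·x − 98.590·y = -3894.444394
  45.696·x − 14.554·y = 424.739883
det = -59.884·-14.554 − -98.590·45.696 = 5376.720376
x = (-3894.444394·-14.554 − -98.590·424.739883) / 5376.720376 = 18.329919
y = (-59.884·424.739883 − -3894.444394·45.696) / 5376.720376 = 28.367740
|P − Q| = √((18.329919 − -34.487)² + (28.367740 − -32.071)²) = 80.264988

80.265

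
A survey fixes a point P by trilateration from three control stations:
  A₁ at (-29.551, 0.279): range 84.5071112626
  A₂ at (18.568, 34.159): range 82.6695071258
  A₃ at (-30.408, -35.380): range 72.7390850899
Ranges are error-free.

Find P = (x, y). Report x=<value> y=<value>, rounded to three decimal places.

eq1: (x + 29.551)² + (y − 0.279)² = 84.5071112626²
eq2: (x − 18.568)² + (y − 34.159)² = 82.6695071258²
eq3: (x + 30.408)² + (y + 35.380)² = 72.7390850899²
eq2−eq3, eq2−eq1 (x²,y² cancel):
  -97.952·x − 139.078·y = 2208.055868
  -96.238·x − 67.760·y = -945.472909
det = -97.952·-67.760 − -139.078·-96.238 = -6747.361044
x = (2208.055868·-67.760 − -139.078·-945.472909) / -6747.361044 = 41.662562
y = (-97.952·-945.472909 − 2208.055868·-96.238) / -6747.361044 = -45.219137

x=41.663 y=-45.219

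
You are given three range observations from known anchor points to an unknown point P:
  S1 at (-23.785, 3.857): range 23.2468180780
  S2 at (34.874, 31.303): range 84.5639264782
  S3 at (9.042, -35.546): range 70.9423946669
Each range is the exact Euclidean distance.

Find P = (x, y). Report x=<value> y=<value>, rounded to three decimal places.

eq1: (x + 23.785)² + (y − 3.857)² = 23.2468180780²
eq2: (x − 34.874)² + (y − 31.303)² = 84.5639264782²
eq3: (x − 9.042)² + (y + 35.546)² = 70.9423946669²
eq3−eq2, eq3−eq1 (x²,y² cancel):
  51.664·x + 133.698·y = -1267.436495
  -65.654·x + 78.806·y = 3727.735604
det = 51.664·78.806 − 133.698·-65.654 = 12849.241676
x = (-1267.436495·78.806 − 133.698·3727.735604) / 12849.241676 = -46.560911
y = (51.664·3727.735604 − -1267.436495·-65.654) / 12849.241676 = 8.512367

x=-46.561 y=8.512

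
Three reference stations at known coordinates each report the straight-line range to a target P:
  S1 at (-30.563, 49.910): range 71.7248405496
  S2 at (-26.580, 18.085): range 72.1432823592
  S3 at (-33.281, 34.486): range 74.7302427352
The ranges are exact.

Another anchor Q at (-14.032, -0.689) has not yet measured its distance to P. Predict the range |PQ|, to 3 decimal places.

eq1: (x + 30.563)² + (y − 49.910)² = 71.7248405496²
eq2: (x + 26.580)² + (y − 18.085)² = 72.1432823592²
eq3: (x + 33.281)² + (y − 34.486)² = 74.7302427352²
eq1−eq3, eq1−eq2 (x²,y² cancel):
  -5.436·x − 30.848·y = -1568.352339
  7.966·x − 63.650·y = -2451.741882
det = -5.436·-63.650 − -30.848·7.966 = 591.736568
x = (-1568.352339·-63.650 − -30.848·-2451.741882) / 591.736568 = 40.886932
y = (-5.436·-2451.741882 − -1568.352339·7.966) / 591.736568 = 43.636248
|P − Q| = √((40.886932 − -14.032)² + (43.636248 − -0.689)²) = 70.574901

70.575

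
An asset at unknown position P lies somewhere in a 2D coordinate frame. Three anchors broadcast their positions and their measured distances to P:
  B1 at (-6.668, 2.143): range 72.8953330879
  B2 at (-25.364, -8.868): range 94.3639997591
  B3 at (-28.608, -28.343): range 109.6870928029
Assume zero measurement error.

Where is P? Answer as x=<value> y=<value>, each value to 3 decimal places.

x=49.189 y=48.980

eq1: (x + 6.668)² + (y − 2.143)² = 72.8953330879²
eq2: (x + 25.364)² + (y + 8.868)² = 94.3639997591²
eq3: (x + 28.608)² + (y + 28.343)² = 109.6870928029²
eq3−eq2, eq3−eq1 (x²,y² cancel):
  6.488·x + 38.950·y = 2226.924484
  43.880·x + 60.972·y = 5144.840102
det = 6.488·60.972 − 38.950·43.880 = -1313.539664
x = (2226.924484·60.972 − 38.950·5144.840102) / -1313.539664 = 49.188832
y = (6.488·5144.840102 − 2226.924484·43.880) / -1313.539664 = 48.980420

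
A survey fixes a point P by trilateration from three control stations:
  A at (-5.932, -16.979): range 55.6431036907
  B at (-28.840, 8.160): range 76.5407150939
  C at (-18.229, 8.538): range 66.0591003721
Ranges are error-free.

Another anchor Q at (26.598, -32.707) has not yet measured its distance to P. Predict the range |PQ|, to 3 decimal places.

eq1: (x + 5.932)² + (y + 16.979)² = 55.6431036907²
eq2: (x + 28.840)² + (y − 8.160)² = 76.5407150939²
eq3: (x + 18.229)² + (y − 8.538)² = 66.0591003721²
eq1−eq3, eq1−eq2 (x²,y² cancel):
  -24.594·x + 51.034·y = -1185.930934
  -45.816·x + 50.278·y = -2187.469944
det = -24.594·50.278 − 51.034·-45.816 = 1101.636612
x = (-1185.930934·50.278 − 51.034·-2187.469944) / 1101.636612 = 47.210764
y = (-24.594·-2187.469944 − -1185.930934·-45.816) / 1101.636612 = -0.486527
|P − Q| = √((47.210764 − 26.598)² + (-0.486527 − -32.707)²) = 38.249770

38.250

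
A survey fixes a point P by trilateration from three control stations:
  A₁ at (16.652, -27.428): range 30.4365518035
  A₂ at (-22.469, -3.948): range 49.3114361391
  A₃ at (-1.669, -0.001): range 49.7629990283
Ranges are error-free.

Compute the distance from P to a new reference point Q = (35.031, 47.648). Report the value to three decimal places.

eq1: (x − 16.652)² + (y + 27.428)² = 30.4365518035²
eq2: (x + 22.469)² + (y + 3.948)² = 49.3114361391²
eq3: (x + 1.669)² + (y + 0.001)² = 49.7629990283²
eq3−eq2, eq3−eq1 (x²,y² cancel):
  -41.600·x − 7.894·y = 562.395441
  36.642·x − 54.854·y = 2576.771113
det = -41.600·-54.854 − -7.894·36.642 = 2571.178348
x = (562.395441·-54.854 − -7.894·2576.771113) / 2571.178348 = -4.087079
y = (-41.600·2576.771113 − 562.395441·36.642) / 2571.178348 = -49.705215
|P − Q| = √((-4.087079 − 35.031)² + (-49.705215 − 47.648)²) = 104.918409

104.918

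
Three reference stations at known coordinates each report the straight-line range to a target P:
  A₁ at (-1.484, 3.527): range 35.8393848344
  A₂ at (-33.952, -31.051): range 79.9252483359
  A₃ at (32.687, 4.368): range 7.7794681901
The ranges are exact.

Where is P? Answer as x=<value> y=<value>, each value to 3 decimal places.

eq1: (x + 1.484)² + (y − 3.527)² = 35.8393848344²
eq2: (x + 33.952)² + (y + 31.051)² = 79.9252483359²
eq3: (x − 32.687)² + (y − 4.368)² = 7.7794681901²
eq2−eq1, eq2−eq3 (x²,y² cancel):
  64.936·x + 69.156·y = 3001.322896
  133.278·x + 70.838·y = 5298.141684
det = 64.936·70.838 − 69.156·133.278 = -4617.037000
x = (3001.322896·70.838 − 69.156·5298.141684) / -4617.037000 = 33.309366
y = (64.936·5298.141684 − 3001.322896·133.278) / -4617.037000 = 12.122533

x=33.309 y=12.123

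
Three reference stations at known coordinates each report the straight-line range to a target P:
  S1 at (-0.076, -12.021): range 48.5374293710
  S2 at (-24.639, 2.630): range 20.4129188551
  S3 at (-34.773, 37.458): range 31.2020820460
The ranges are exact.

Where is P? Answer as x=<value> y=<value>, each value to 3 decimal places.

eq1: (x + 0.076)² + (y + 12.021)² = 48.5374293710²
eq2: (x + 24.639)² + (y − 2.630)² = 20.4129188551²
eq3: (x + 34.773)² + (y − 37.458)² = 31.2020820460²
eq2−eq1, eq2−eq3 (x²,y² cancel):
  49.126·x − 29.302·y = -2408.681798
  -20.268·x + 69.656·y = 1441.383404
det = 49.126·69.656 − -29.302·-20.268 = 2828.027720
x = (-2408.681798·69.656 − -29.302·1441.383404) / 2828.027720 = -44.392678
y = (49.126·1441.383404 − -2408.681798·-20.268) / 2828.027720 = 7.775821

x=-44.393 y=7.776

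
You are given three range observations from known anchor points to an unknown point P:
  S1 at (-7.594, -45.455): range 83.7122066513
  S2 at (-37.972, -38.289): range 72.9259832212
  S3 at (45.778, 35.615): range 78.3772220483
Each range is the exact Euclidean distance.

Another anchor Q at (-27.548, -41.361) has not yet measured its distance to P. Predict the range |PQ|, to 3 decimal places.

75.967

eq1: (x + 7.594)² + (y + 45.455)² = 83.7122066513²
eq2: (x + 37.972)² + (y + 38.289)² = 72.9259832212²
eq3: (x − 45.778)² + (y − 35.615)² = 78.3772220483²
eq1−eq3, eq1−eq2 (x²,y² cancel):
  106.744·x + 162.140·y = 2104.972254
  -60.756·x + 14.332·y = 2473.628958
det = 106.744·14.332 − 162.140·-60.756 = 11380.832848
x = (2104.972254·14.332 − 162.140·2473.628958) / 11380.832848 = -32.590386
y = (106.744·2473.628958 − 2104.972254·-60.756) / 11380.832848 = 34.438143
|P − Q| = √((-32.590386 − -27.548)² + (34.438143 − -41.361)²) = 75.966675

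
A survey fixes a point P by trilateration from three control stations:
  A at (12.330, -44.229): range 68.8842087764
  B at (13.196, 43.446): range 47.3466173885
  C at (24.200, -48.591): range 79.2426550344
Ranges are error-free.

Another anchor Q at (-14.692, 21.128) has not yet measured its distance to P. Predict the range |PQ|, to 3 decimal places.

11.636

eq1: (x − 12.330)² + (y + 44.229)² = 68.8842087764²
eq2: (x − 13.196)² + (y − 43.446)² = 47.3466173885²
eq3: (x − 24.200)² + (y + 48.591)² = 79.2426550344²
eq2−eq3, eq2−eq1 (x²,y² cancel):
  22.008·x − 184.074·y = -3152.660250
  -1.732·x − 175.350·y = -2456.788032
det = 22.008·-175.350 − -184.074·-1.732 = -4177.918968
x = (-3152.660250·-175.350 − -184.074·-2456.788032) / -4177.918968 = -24.076143
y = (22.008·-2456.788032 − -3152.660250·-1.732) / -4177.918968 = 14.248577
|P − Q| = √((-24.076143 − -14.692)² + (14.248577 − 21.128)²) = 11.635661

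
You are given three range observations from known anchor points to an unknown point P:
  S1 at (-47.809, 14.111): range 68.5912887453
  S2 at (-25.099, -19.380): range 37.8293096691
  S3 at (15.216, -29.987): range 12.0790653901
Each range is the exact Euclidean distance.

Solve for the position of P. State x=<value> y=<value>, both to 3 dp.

eq1: (x + 47.809)² + (y − 14.111)² = 68.5912887453²
eq2: (x + 25.099)² + (y + 19.380)² = 37.8293096691²
eq3: (x − 15.216)² + (y + 29.987)² = 12.0790653901²
eq3−eq1, eq3−eq2 (x²,y² cancel):
  -126.050·x + 88.196·y = -3204.787094
  -80.630·x + 21.214·y = -1410.355473
det = -126.050·21.214 − 88.196·-80.630 = 4437.218780
x = (-3204.787094·21.214 − 88.196·-1410.355473) / 4437.218780 = 12.710971
y = (-126.050·-1410.355473 − -3204.787094·-80.630) / 4437.218780 = -18.170543

x=12.711 y=-18.171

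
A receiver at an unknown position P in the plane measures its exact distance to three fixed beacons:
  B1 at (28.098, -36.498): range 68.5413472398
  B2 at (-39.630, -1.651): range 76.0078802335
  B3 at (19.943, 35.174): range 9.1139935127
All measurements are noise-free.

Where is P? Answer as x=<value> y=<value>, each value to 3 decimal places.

eq1: (x − 28.098)² + (y + 36.498)² = 68.5413472398²
eq2: (x + 39.630)² + (y + 1.651)² = 76.0078802335²
eq3: (x − 19.943)² + (y − 35.174)² = 9.1139935127²
eq3−eq1, eq3−eq2 (x²,y² cancel):
  16.310·x − 143.344·y = -4128.183321
  -119.146·x − 73.650·y = -5755.803804
det = 16.310·-73.650 − -143.344·-119.146 = -18280.095724
x = (-4128.183321·-73.650 − -143.344·-5755.803804) / -18280.095724 = 28.501997
y = (16.310·-5755.803804 − -4128.183321·-119.146) / -18280.095724 = 32.042157

x=28.502 y=32.042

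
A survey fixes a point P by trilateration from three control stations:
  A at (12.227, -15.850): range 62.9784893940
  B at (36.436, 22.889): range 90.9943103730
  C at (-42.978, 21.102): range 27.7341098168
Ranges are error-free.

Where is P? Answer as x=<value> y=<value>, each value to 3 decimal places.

x=-49.936 y=-5.745

eq1: (x − 12.227)² + (y + 15.850)² = 62.9784893940²
eq2: (x − 36.436)² + (y − 22.889)² = 90.9943103730²
eq3: (x + 42.978)² + (y − 21.102)² = 27.7341098168²
eq1−eq2, eq1−eq3 (x²,y² cancel):
  48.418·x + 77.478·y = -2862.908006
  -110.410·x + 73.904·y = 5088.790138
det = 48.418·73.904 − 77.478·-110.410 = 12132.629852
x = (-2862.908006·73.904 − 77.478·5088.790138) / 12132.629852 = -49.935557
y = (48.418·5088.790138 − -2862.908006·-110.410) / 12132.629852 = -5.745220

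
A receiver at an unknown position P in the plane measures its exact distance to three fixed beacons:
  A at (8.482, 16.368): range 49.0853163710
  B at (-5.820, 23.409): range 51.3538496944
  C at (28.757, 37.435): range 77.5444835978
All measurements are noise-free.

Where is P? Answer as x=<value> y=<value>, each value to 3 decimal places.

x=-13.935 y=-27.300

eq1: (x − 8.482)² + (y − 16.368)² = 49.0853163710²
eq2: (x + 5.820)² + (y − 23.409)² = 51.3538496944²
eq3: (x − 28.757)² + (y − 37.435)² = 77.5444835978²
eq3−eq2, eq3−eq1 (x²,y² cancel):
  -69.154·x − 28.052·y = 1729.438465
  -40.550·x − 42.134·y = 1715.290127
det = -69.154·-42.134 − -28.052·-40.550 = 1776.226036
x = (1729.438465·-42.134 − -28.052·1715.290127) / 1776.226036 = -13.934511
y = (-69.154·1715.290127 − 1729.438465·-40.550) / 1776.226036 = -27.299703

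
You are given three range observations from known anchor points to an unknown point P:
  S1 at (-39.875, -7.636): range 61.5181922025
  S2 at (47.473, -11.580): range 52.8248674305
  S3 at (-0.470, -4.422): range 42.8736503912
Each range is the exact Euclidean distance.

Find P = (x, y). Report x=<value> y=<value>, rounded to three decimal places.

x=7.824 y=-46.486

eq1: (x + 39.875)² + (y + 7.636)² = 61.5181922025²
eq2: (x − 47.473)² + (y + 11.580)² = 52.8248674305²
eq3: (x + 0.470)² + (y + 4.422)² = 42.8736503912²
eq1−eq2, eq1−eq3 (x²,y² cancel):
  174.696·x − 7.888·y = 1733.479361
  78.810·x + 6.428·y = 317.788937
det = 174.696·6.428 − -7.888·78.810 = 1744.599168
x = (1733.479361·6.428 − -7.888·317.788937) / 1744.599168 = 7.823874
y = (174.696·317.788937 − 1733.479361·78.810) / 1744.599168 = -46.485780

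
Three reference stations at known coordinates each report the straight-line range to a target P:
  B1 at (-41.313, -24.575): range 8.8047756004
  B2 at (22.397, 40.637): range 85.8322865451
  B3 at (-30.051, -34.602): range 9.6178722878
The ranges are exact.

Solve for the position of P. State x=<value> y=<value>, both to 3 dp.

x=-32.539 y=-25.312

eq1: (x + 41.313)² + (y + 24.575)² = 8.8047756004²
eq2: (x − 22.397)² + (y − 40.637)² = 85.8322865451²
eq3: (x + 30.051)² + (y + 34.602)² = 9.6178722878²
eq2−eq3, eq2−eq1 (x²,y² cancel):
  -104.896·x − 150.478·y = 7222.047573
  -127.420·x − 130.424·y = 7447.360556
det = -104.896·-130.424 − -150.478·-127.420 = -5492.950856
x = (7222.047573·-130.424 − -150.478·7447.360556) / -5492.950856 = -32.539084
y = (-104.896·7447.360556 − 7222.047573·-127.420) / -5492.950856 = -25.311526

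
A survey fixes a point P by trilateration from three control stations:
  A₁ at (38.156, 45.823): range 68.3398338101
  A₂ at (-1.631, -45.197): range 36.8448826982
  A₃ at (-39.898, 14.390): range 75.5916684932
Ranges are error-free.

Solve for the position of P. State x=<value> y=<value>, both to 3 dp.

x=26.612 y=-21.535

eq1: (x − 38.156)² + (y − 45.823)² = 68.3398338101²
eq2: (x + 1.631)² + (y + 45.197)² = 36.8448826982²
eq3: (x + 39.898)² + (y − 14.390)² = 75.5916684932²
eq3−eq2, eq3−eq1 (x²,y² cancel):
  76.534·x − 119.174·y = 4603.061431
  156.108·x + 62.866·y = 2800.472621
det = 76.534·62.866 − -119.174·156.108 = 23415.401236
x = (4603.061431·62.866 − -119.174·2800.472621) / 23415.401236 = 26.611527
y = (76.534·2800.472621 − 4603.061431·156.108) / 23415.401236 = -21.534687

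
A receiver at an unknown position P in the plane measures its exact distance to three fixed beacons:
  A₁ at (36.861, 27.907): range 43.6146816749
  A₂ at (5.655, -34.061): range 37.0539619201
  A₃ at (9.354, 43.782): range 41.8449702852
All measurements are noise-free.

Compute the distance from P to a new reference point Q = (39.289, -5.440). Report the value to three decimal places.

38.909

eq1: (x − 36.861)² + (y − 27.907)² = 43.6146816749²
eq2: (x − 5.655)² + (y + 34.061)² = 37.0539619201²
eq3: (x − 9.354)² + (y − 43.782)² = 41.8449702852²
eq1−eq3, eq1−eq2 (x²,y² cancel):
  -55.014·x + 31.750·y = 18.065789
  -62.412·x − 123.936·y = -416.158860
det = -55.014·-123.936 − 31.750·-62.412 = 8799.796104
x = (18.065789·-123.936 − 31.750·-416.158860) / 8799.796104 = 1.247079
y = (-55.014·-416.158860 − 18.065789·-62.412) / 8799.796104 = 2.729846
|P − Q| = √((1.247079 − 39.289)² + (2.729846 − -5.440)²) = 38.909306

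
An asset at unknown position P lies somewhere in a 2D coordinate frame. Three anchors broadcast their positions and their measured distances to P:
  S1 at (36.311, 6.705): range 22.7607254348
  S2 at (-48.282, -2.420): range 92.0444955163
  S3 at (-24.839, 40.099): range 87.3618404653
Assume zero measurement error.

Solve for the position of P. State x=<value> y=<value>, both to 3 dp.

eq1: (x − 36.311)² + (y − 6.705)² = 22.7607254348²
eq2: (x + 48.282)² + (y + 2.420)² = 92.0444955163²
eq3: (x + 24.839)² + (y − 40.099)² = 87.3618404653²
eq1−eq3, eq1−eq2 (x²,y² cancel):
  -122.300·x + 66.788·y = -6252.580571
  -169.186·x − 18.250·y = -6980.576355
det = -122.300·-18.250 − 66.788·-169.186 = 13531.569568
x = (-6252.580571·-18.250 − 66.788·-6980.576355) / 13531.569568 = 42.886993
y = (-122.300·-6980.576355 − -6252.580571·-169.186) / 13531.569568 = -15.085065

x=42.887 y=-15.085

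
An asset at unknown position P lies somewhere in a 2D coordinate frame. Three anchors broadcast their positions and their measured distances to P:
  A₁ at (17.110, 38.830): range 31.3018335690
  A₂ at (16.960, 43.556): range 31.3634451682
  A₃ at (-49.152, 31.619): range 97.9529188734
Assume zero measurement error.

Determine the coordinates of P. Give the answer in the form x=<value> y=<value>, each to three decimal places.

eq1: (x − 17.110)² + (y − 38.830)² = 31.3018335690²
eq2: (x − 16.960)² + (y − 43.556)² = 31.3634451682²
eq3: (x + 49.152)² + (y − 31.619)² = 97.9529188734²
eq3−eq2, eq3−eq1 (x²,y² cancel):
  132.224·x + 23.874·y = 7380.195094
  132.524·x + 14.422·y = 6999.810266
det = 132.224·14.422 − 23.874·132.524 = -1256.943448
x = (7380.195094·14.422 − 23.874·6999.810266) / -1256.943448 = 48.272893
y = (132.224·6999.810266 − 7380.195094·132.524) / -1256.943448 = 41.775994

x=48.273 y=41.776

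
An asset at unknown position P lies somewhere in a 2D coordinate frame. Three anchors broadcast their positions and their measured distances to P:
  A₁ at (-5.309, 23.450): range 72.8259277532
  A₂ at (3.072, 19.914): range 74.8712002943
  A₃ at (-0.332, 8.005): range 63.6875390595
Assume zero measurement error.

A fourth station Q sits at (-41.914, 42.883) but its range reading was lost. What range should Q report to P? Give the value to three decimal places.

eq1: (x + 5.309)² + (y − 23.450)² = 72.8259277532²
eq2: (x − 3.072)² + (y − 19.914)² = 74.8712002943²
eq3: (x + 0.332)² + (y − 8.005)² = 63.6875390595²
eq3−eq1, eq3−eq2 (x²,y² cancel):
  -9.954·x + 30.890·y = -733.615390
  6.808·x + 23.818·y = -1207.779671
det = -9.954·23.818 − 30.890·6.808 = -447.383492
x = (-733.615390·23.818 − 30.890·-1207.779671) / -447.383492 = -44.335705
y = (-9.954·-1207.779671 − -733.615390·6.808) / -447.383492 = -38.036031
|P − Q| = √((-44.335705 − -41.914)² + (-38.036031 − 42.883)²) = 80.955261

80.955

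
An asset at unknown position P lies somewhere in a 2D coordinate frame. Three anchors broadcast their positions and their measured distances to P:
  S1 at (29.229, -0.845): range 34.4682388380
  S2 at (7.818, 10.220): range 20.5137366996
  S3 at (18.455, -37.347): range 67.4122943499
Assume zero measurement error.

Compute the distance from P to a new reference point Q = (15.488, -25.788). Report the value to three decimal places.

55.711

eq1: (x − 29.229)² + (y + 0.845)² = 34.4682388380²
eq2: (x − 7.818)² + (y − 10.220)² = 20.5137366996²
eq3: (x − 18.455)² + (y + 37.347)² = 67.4122943499²
eq1−eq3, eq1−eq2 (x²,y² cancel):
  -21.548·x − 73.004·y = -2476.020973
  -42.822·x + 22.130·y = 77.767153
det = -21.548·22.130 − -73.004·-42.822 = -3603.034528
x = (-2476.020973·22.130 − -73.004·77.767153) / -3603.034528 = 13.632129
y = (-21.548·77.767153 − -2476.020973·-42.822) / -3603.034528 = 29.892552
|P − Q| = √((13.632129 − 15.488)² + (29.892552 − -25.788)²) = 55.711472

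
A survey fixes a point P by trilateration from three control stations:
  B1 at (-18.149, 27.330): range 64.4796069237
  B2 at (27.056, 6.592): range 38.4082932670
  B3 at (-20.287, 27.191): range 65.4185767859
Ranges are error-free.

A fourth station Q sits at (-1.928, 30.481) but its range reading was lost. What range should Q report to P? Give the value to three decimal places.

eq1: (x + 18.149)² + (y − 27.330)² = 64.4796069237²
eq2: (x − 27.056)² + (y − 6.592)² = 38.4082932670²
eq3: (x + 20.287)² + (y − 27.191)² = 65.4185767859²
eq3−eq2, eq3−eq1 (x²,y² cancel):
  94.686·x − 41.198·y = 2428.961947
  4.276·x + 0.278·y = 47.372731
det = 94.686·0.278 − -41.198·4.276 = 202.485356
x = (2428.961947·0.278 − -41.198·47.372731) / 202.485356 = 12.973349
y = (94.686·47.372731 − 2428.961947·4.276) / 202.485356 = -29.141401
|P − Q| = √((12.973349 − -1.928)² + (-29.141401 − 30.481)²) = 61.456333

61.456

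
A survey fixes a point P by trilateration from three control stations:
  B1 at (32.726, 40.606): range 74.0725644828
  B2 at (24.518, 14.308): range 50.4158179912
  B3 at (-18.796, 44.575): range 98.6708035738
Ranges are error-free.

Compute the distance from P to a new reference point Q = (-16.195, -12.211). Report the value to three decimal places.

eq1: (x − 32.726)² + (y − 40.606)² = 74.0725644828²
eq2: (x − 24.518)² + (y − 14.308)² = 50.4158179912²
eq3: (x + 18.796)² + (y − 44.575)² = 98.6708035738²
eq3−eq2, eq3−eq1 (x²,y² cancel):
  86.628·x − 60.534·y = 5659.803721
  103.044·x − 7.938·y = 4628.800740
det = 86.628·-7.938 − -60.534·103.044 = 5550.012432
x = (5659.803721·-7.938 − -60.534·4628.800740) / 5550.012432 = 42.391311
y = (86.628·4628.800740 − 5659.803721·103.044) / 5550.012432 = -32.833271
|P − Q| = √((42.391311 − -16.195)² + (-32.833271 − -12.211)²) = 62.109853

62.110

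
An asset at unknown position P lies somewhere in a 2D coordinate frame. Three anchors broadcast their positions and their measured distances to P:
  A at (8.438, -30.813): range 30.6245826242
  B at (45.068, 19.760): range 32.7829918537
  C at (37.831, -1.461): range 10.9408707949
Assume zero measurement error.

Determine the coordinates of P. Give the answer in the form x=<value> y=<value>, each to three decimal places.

x=30.564 y=-9.640

eq1: (x − 8.438)² + (y + 30.813)² = 30.6245826242²
eq2: (x − 45.068)² + (y − 19.760)² = 32.7829918537²
eq3: (x − 37.831)² + (y + 1.461)² = 10.9408707949²
eq1−eq2, eq1−eq3 (x²,y² cancel):
  73.260·x + 101.146·y = 1264.081917
  58.786·x + 58.704·y = 1230.840676
det = 73.260·58.704 − 101.146·58.786 = -1645.313716
x = (1264.081917·58.704 − 101.146·1230.840676) / -1645.313716 = 30.564351
y = (73.260·1230.840676 − 1264.081917·58.786) / -1645.313716 = -9.640148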